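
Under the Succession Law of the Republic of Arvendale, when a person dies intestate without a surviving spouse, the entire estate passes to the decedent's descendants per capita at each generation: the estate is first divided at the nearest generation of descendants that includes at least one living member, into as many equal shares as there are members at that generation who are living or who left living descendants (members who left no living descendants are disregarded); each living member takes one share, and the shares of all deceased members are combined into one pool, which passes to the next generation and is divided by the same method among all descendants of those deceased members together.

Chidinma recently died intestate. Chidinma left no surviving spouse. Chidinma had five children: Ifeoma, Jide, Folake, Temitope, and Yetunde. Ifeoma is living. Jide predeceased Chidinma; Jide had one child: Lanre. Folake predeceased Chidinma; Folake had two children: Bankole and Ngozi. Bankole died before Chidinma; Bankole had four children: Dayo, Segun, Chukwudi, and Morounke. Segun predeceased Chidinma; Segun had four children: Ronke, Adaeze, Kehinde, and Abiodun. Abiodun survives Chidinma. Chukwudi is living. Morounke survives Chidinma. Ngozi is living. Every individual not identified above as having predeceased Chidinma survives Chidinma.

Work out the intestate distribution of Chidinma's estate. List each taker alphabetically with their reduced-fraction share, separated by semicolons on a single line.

Abiodun 1/120; Adaeze 1/120; Chukwudi 1/30; Dayo 1/30; Ifeoma 1/5; Kehinde 1/120; Lanre 2/15; Morounke 1/30; Ngozi 2/15; Ronke 1/120; Temitope 1/5; Yetunde 1/5

There is no surviving spouse, so the entire estate passes to Chidinma's descendants per capita at each generation.
At generation 1 (Ifeoma, Jide, Folake, Temitope, Yetunde) there are 5 shares of (1)/5 = 1/5 each.
Living: Ifeoma, Temitope, and Yetunde — each takes 1/5.
Deceased: Jide and Folake. Their combined 2/5 is pooled and carried to generation 2.
At generation 2 (Lanre, Bankole, Ngozi) there are 3 shares of (2/5)/3 = 2/15 each.
Living: Lanre and Ngozi — each takes 2/15.
Deceased: Bankole. That 2/15 share is carried to generation 3.
At generation 3 (Dayo, Segun, Chukwudi, Morounke) there are 4 shares of (2/15)/4 = 1/30 each.
Living: Dayo, Chukwudi, and Morounke — each takes 1/30.
Deceased: Segun. That 1/30 share is carried to generation 4.
At generation 4 (Ronke, Adaeze, Kehinde, Abiodun) there are 4 shares of (1/30)/4 = 1/120 each.
Living: Ronke, Adaeze, Kehinde, and Abiodun — each takes 1/120.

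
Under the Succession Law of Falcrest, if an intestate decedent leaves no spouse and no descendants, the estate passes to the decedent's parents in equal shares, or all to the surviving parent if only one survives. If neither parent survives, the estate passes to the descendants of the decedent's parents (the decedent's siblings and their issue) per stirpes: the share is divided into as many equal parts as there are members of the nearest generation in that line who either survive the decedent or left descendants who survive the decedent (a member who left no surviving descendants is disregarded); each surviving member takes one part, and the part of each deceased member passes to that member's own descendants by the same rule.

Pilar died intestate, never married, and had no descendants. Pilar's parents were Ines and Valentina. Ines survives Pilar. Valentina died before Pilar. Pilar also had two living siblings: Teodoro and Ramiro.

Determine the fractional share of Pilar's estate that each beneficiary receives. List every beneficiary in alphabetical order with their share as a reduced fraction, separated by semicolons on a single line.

Only one parent, Ines, survives, so Ines takes the entire estate. The siblings take nothing because a surviving parent has priority.

Ines 1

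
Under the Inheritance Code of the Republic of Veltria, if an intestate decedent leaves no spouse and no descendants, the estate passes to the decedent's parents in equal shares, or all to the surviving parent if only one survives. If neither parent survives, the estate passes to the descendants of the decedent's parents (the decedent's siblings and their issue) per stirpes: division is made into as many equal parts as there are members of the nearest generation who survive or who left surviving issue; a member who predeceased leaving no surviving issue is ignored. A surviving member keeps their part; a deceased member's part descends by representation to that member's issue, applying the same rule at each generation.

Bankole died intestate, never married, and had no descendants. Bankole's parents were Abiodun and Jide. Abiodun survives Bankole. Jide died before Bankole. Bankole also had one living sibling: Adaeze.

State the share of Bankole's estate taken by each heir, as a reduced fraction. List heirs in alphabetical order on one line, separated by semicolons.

Abiodun 1

Only one parent, Abiodun, survives, so Abiodun takes the entire estate. The siblings take nothing because a surviving parent has priority.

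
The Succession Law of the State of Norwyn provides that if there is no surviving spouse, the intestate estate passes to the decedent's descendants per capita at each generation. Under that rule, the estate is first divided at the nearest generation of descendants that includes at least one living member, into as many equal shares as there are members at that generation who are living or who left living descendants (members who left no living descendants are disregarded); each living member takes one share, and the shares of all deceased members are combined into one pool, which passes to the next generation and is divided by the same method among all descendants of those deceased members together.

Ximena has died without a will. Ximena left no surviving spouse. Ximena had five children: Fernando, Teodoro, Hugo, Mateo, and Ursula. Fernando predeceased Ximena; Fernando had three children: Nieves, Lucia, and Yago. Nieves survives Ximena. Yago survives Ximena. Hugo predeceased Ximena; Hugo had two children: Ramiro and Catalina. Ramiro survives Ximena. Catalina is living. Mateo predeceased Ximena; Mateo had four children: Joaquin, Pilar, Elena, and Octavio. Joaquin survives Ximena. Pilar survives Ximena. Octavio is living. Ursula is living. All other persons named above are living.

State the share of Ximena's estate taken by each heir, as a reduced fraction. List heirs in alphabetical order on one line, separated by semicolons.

Catalina 1/15; Elena 1/15; Joaquin 1/15; Lucia 1/15; Nieves 1/15; Octavio 1/15; Pilar 1/15; Ramiro 1/15; Teodoro 1/5; Ursula 1/5; Yago 1/15

There is no surviving spouse, so the entire estate passes to Ximena's descendants per capita at each generation.
At generation 1 (Fernando, Teodoro, Hugo, Mateo, Ursula) there are 5 shares of (1)/5 = 1/5 each.
Living: Teodoro and Ursula — each takes 1/5.
Deceased: Fernando, Hugo, and Mateo. Their combined 3/5 is pooled and carried to generation 2.
At generation 2 (Nieves, Lucia, Yago, Ramiro, Catalina, Joaquin, Pilar, Elena, Octavio) there are 9 shares of (3/5)/9 = 1/15 each.
Living: Nieves, Lucia, Yago, Ramiro, Catalina, Joaquin, Pilar, Elena, and Octavio — each takes 1/15.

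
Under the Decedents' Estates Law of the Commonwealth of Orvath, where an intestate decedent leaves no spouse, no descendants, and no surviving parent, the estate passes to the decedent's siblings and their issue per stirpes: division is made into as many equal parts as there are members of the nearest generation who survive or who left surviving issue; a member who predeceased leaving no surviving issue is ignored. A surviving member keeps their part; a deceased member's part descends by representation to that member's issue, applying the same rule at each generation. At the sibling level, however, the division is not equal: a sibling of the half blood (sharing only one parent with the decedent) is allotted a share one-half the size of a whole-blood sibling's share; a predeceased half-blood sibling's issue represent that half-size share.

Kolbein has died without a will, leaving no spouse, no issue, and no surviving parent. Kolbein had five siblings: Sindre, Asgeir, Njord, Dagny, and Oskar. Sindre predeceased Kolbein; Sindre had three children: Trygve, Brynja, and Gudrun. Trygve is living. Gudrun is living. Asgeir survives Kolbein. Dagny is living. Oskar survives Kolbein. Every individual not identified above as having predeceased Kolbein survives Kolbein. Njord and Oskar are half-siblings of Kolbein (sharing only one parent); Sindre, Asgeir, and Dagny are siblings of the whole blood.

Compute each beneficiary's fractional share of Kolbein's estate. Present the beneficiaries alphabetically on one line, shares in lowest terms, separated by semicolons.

No spouse, descendants, or parent survives, so the estate passes to Kolbein's siblings per stirpes.
Half-blood siblings count for one-half the weight of whole-blood siblings at the initial division.
Dividing 1 in proportion to weights (total weight 4): Sindre (weight 1) → 1/4; Asgeir (weight 1) → 1/4; Njord (weight 1/2) → 1/8; Dagny (weight 1) → 1/4; Oskar (weight 1/2) → 1/8.
Sindre predeceased; the 1/4 allotted to Sindre's branch passes to Sindre's issue by representation.
The 1/4 is divided into 3 equal shares of 1/12 among Trygve, Brynja, Gudrun.
Trygve is living and takes 1/12.
Brynja is living and takes 1/12.
Gudrun is living and takes 1/12.
Asgeir is living and takes 1/4.
Njord is living and takes 1/8.
Dagny is living and takes 1/4.
Oskar is living and takes 1/8.

Asgeir 1/4; Brynja 1/12; Dagny 1/4; Gudrun 1/12; Njord 1/8; Oskar 1/8; Trygve 1/12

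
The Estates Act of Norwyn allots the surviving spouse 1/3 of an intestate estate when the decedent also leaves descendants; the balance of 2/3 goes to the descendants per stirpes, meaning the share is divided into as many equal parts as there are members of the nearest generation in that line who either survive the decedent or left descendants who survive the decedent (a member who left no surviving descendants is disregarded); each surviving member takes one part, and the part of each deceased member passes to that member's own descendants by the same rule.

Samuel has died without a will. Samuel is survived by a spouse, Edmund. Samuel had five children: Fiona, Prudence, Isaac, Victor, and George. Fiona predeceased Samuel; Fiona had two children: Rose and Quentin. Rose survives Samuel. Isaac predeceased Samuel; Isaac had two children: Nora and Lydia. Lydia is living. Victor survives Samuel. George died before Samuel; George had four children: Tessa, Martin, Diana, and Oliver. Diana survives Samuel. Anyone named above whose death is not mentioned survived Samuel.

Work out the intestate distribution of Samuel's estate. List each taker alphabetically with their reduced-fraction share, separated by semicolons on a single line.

Edmund, as surviving spouse, takes 1/3.
The remaining 2/3 passes to Samuel's descendants per stirpes.
The 2/3 is divided into 5 equal shares of 2/15 among Fiona, Prudence, Isaac, Victor, George.
Fiona predeceased; the 2/15 allotted to Fiona's branch passes to Fiona's issue by representation.
The 2/15 is divided into 2 equal shares of 1/15 among Rose, Quentin.
Rose is living and takes 1/15.
Quentin is living and takes 1/15.
Prudence is living and takes 2/15.
Isaac predeceased; the 2/15 allotted to Isaac's branch passes to Isaac's issue by representation.
The 2/15 is divided into 2 equal shares of 1/15 among Nora, Lydia.
Nora is living and takes 1/15.
Lydia is living and takes 1/15.
Victor is living and takes 2/15.
George predeceased; the 2/15 allotted to George's branch passes to George's issue by representation.
The 2/15 is divided into 4 equal shares of 1/30 among Tessa, Martin, Diana, Oliver.
Tessa is living and takes 1/30.
Martin is living and takes 1/30.
Diana is living and takes 1/30.
Oliver is living and takes 1/30.

Diana 1/30; Edmund 1/3; Lydia 1/15; Martin 1/30; Nora 1/15; Oliver 1/30; Prudence 2/15; Quentin 1/15; Rose 1/15; Tessa 1/30; Victor 2/15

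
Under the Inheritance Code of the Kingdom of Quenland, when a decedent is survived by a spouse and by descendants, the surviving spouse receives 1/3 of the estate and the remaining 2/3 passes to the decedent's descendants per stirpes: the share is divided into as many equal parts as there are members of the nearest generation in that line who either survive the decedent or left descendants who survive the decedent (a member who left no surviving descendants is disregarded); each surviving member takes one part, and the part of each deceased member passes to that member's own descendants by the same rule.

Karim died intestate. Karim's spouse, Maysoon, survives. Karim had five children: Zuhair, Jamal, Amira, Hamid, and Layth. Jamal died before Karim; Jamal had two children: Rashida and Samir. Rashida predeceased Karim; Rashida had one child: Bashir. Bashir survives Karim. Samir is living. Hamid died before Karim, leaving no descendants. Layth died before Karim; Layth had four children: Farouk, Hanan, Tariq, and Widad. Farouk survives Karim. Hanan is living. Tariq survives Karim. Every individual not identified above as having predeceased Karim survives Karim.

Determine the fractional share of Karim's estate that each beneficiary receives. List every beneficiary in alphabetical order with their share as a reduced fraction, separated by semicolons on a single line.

Amira 1/6; Bashir 1/12; Farouk 1/24; Hanan 1/24; Maysoon 1/3; Samir 1/12; Tariq 1/24; Widad 1/24; Zuhair 1/6

Maysoon, as surviving spouse, takes 1/3.
The remaining 2/3 passes to Karim's descendants per stirpes.
Hamid left no surviving issue, so that branch lapses and is disregarded.
The 2/3 is divided into 4 equal shares of 1/6 among Zuhair, Jamal, Amira, Layth.
Zuhair is living and takes 1/6.
Jamal predeceased; the 1/6 allotted to Jamal's branch passes to Jamal's issue by representation.
The 1/6 is divided into 2 equal shares of 1/12 among Rashida, Samir.
Rashida predeceased; the 1/12 allotted to Rashida's branch passes to Rashida's issue by representation.
Bashir is the sole taker at this level and receives the full 1/12.
Samir is living and takes 1/12.
Amira is living and takes 1/6.
Layth predeceased; the 1/6 allotted to Layth's branch passes to Layth's issue by representation.
The 1/6 is divided into 4 equal shares of 1/24 among Farouk, Hanan, Tariq, Widad.
Farouk is living and takes 1/24.
Hanan is living and takes 1/24.
Tariq is living and takes 1/24.
Widad is living and takes 1/24.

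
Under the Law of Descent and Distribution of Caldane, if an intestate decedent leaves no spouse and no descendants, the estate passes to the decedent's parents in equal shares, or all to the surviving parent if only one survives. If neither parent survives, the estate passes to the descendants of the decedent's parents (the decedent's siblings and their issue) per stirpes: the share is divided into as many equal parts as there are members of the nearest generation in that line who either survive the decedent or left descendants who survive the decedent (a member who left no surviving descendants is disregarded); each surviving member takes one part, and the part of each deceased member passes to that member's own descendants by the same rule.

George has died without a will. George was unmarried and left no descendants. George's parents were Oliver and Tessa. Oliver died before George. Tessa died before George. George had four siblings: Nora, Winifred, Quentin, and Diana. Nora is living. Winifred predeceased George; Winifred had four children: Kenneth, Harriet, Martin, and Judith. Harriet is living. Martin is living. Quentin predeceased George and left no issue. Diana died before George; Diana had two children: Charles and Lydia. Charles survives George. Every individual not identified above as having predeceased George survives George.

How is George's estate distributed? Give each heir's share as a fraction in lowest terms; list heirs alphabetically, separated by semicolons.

Charles 1/6; Harriet 1/12; Judith 1/12; Kenneth 1/12; Lydia 1/6; Martin 1/12; Nora 1/3

Neither parent survives and there are no descendants, so the estate passes to George's siblings and their issue per stirpes.
Quentin left no surviving issue, so that branch lapses and is disregarded.
The estate is divided into 3 equal shares of 1/3 among Nora, Winifred, Diana.
Nora is living and takes 1/3.
Winifred predeceased; the 1/3 allotted to Winifred's branch passes to Winifred's issue by representation.
The 1/3 is divided into 4 equal shares of 1/12 among Kenneth, Harriet, Martin, Judith.
Kenneth is living and takes 1/12.
Harriet is living and takes 1/12.
Martin is living and takes 1/12.
Judith is living and takes 1/12.
Diana predeceased; the 1/3 allotted to Diana's branch passes to Diana's issue by representation.
The 1/3 is divided into 2 equal shares of 1/6 among Charles, Lydia.
Charles is living and takes 1/6.
Lydia is living and takes 1/6.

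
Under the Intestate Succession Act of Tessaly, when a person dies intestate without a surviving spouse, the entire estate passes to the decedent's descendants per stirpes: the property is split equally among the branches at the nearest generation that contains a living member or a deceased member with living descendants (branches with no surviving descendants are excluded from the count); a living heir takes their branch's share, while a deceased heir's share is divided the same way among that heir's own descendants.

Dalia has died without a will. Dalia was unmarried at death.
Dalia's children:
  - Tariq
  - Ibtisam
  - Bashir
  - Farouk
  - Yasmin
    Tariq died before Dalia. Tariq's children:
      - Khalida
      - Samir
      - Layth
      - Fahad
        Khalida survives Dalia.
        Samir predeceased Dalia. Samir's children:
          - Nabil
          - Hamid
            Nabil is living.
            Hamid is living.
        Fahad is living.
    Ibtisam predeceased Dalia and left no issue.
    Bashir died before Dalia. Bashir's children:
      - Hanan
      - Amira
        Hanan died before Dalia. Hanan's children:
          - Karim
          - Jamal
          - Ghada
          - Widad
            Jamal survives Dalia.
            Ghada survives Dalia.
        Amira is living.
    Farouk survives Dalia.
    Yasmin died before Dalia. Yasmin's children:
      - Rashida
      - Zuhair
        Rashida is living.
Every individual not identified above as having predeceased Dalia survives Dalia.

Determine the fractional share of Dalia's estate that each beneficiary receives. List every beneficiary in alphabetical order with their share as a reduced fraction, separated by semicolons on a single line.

Amira 1/8; Fahad 1/16; Farouk 1/4; Ghada 1/32; Hamid 1/32; Jamal 1/32; Karim 1/32; Khalida 1/16; Layth 1/16; Nabil 1/32; Rashida 1/8; Widad 1/32; Zuhair 1/8

There is no surviving spouse, so the entire estate passes to Dalia's descendants per stirpes.
Ibtisam left no surviving issue, so that branch lapses and is disregarded.
The estate is divided into 4 equal shares of 1/4 among Tariq, Bashir, Farouk, Yasmin.
Tariq predeceased; the 1/4 allotted to Tariq's branch passes to Tariq's issue by representation.
The 1/4 is divided into 4 equal shares of 1/16 among Khalida, Samir, Layth, Fahad.
Khalida is living and takes 1/16.
Samir predeceased; the 1/16 allotted to Samir's branch passes to Samir's issue by representation.
The 1/16 is divided into 2 equal shares of 1/32 among Nabil, Hamid.
Nabil is living and takes 1/32.
Hamid is living and takes 1/32.
Layth is living and takes 1/16.
Fahad is living and takes 1/16.
Bashir predeceased; the 1/4 allotted to Bashir's branch passes to Bashir's issue by representation.
The 1/4 is divided into 2 equal shares of 1/8 among Hanan, Amira.
Hanan predeceased; the 1/8 allotted to Hanan's branch passes to Hanan's issue by representation.
The 1/8 is divided into 4 equal shares of 1/32 among Karim, Jamal, Ghada, Widad.
Karim is living and takes 1/32.
Jamal is living and takes 1/32.
Ghada is living and takes 1/32.
Widad is living and takes 1/32.
Amira is living and takes 1/8.
Farouk is living and takes 1/4.
Yasmin predeceased; the 1/4 allotted to Yasmin's branch passes to Yasmin's issue by representation.
The 1/4 is divided into 2 equal shares of 1/8 among Rashida, Zuhair.
Rashida is living and takes 1/8.
Zuhair is living and takes 1/8.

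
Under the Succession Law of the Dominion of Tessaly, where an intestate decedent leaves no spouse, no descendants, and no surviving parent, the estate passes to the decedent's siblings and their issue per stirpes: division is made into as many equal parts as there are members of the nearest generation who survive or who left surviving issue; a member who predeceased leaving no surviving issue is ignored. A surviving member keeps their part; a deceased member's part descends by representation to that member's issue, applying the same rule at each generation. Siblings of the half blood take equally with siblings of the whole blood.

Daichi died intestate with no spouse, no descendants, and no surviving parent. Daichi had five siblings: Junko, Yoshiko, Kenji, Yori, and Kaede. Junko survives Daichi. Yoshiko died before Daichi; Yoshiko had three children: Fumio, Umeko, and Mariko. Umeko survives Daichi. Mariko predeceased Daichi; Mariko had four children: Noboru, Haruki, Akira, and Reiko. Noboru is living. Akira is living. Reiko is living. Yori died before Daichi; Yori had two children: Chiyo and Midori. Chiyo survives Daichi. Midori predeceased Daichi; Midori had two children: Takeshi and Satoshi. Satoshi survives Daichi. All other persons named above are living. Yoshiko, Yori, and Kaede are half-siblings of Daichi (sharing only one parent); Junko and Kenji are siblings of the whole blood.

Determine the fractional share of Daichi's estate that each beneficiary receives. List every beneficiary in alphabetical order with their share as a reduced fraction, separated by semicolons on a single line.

Akira 1/60; Chiyo 1/10; Fumio 1/15; Haruki 1/60; Junko 1/5; Kaede 1/5; Kenji 1/5; Noboru 1/60; Reiko 1/60; Satoshi 1/20; Takeshi 1/20; Umeko 1/15

No spouse, descendants, or parent survives, so the estate passes to Daichi's siblings per stirpes.
Half-blood and whole-blood siblings take equally under the stated rule.
The estate is divided into 5 equal shares of 1/5 among Junko, Yoshiko, Kenji, Yori, Kaede.
Junko is living and takes 1/5.
Yoshiko predeceased; the 1/5 allotted to Yoshiko's branch passes to Yoshiko's issue by representation.
The 1/5 is divided into 3 equal shares of 1/15 among Fumio, Umeko, Mariko.
Fumio is living and takes 1/15.
Umeko is living and takes 1/15.
Mariko predeceased; the 1/15 allotted to Mariko's branch passes to Mariko's issue by representation.
The 1/15 is divided into 4 equal shares of 1/60 among Noboru, Haruki, Akira, Reiko.
Noboru is living and takes 1/60.
Haruki is living and takes 1/60.
Akira is living and takes 1/60.
Reiko is living and takes 1/60.
Kenji is living and takes 1/5.
Yori predeceased; the 1/5 allotted to Yori's branch passes to Yori's issue by representation.
The 1/5 is divided into 2 equal shares of 1/10 among Chiyo, Midori.
Chiyo is living and takes 1/10.
Midori predeceased; the 1/10 allotted to Midori's branch passes to Midori's issue by representation.
The 1/10 is divided into 2 equal shares of 1/20 among Takeshi, Satoshi.
Takeshi is living and takes 1/20.
Satoshi is living and takes 1/20.
Kaede is living and takes 1/5.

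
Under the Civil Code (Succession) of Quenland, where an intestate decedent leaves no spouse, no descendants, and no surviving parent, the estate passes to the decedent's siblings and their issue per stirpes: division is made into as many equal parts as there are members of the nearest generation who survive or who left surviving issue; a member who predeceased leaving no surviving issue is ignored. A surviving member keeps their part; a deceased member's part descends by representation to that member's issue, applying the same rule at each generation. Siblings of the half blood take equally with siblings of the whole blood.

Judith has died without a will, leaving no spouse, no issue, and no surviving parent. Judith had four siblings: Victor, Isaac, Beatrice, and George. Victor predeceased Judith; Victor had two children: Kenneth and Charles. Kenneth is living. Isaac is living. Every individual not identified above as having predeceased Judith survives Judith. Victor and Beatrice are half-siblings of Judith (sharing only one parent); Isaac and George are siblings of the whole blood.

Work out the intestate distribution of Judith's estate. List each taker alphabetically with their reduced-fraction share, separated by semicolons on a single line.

Beatrice 1/4; Charles 1/8; George 1/4; Isaac 1/4; Kenneth 1/8

No spouse, descendants, or parent survives, so the estate passes to Judith's siblings per stirpes.
Half-blood and whole-blood siblings take equally under the stated rule.
The estate is divided into 4 equal shares of 1/4 among Victor, Isaac, Beatrice, George.
Victor predeceased; the 1/4 allotted to Victor's branch passes to Victor's issue by representation.
The 1/4 is divided into 2 equal shares of 1/8 among Kenneth, Charles.
Kenneth is living and takes 1/8.
Charles is living and takes 1/8.
Isaac is living and takes 1/4.
Beatrice is living and takes 1/4.
George is living and takes 1/4.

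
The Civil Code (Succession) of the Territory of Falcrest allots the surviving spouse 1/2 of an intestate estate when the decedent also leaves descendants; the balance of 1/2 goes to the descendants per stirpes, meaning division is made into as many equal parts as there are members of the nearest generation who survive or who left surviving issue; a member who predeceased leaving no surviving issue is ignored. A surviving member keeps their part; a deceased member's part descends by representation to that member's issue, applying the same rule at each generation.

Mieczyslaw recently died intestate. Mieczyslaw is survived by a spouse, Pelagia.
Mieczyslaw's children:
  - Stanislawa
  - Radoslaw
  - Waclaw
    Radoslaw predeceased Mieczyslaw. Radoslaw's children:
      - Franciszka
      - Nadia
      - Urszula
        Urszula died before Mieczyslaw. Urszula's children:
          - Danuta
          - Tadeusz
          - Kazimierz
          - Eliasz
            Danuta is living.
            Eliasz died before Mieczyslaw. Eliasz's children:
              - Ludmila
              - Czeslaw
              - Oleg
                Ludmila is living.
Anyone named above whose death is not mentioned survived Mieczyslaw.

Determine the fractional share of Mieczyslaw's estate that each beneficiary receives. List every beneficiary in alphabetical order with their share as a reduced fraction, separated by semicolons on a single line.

Pelagia, as surviving spouse, takes 1/2.
The remaining 1/2 passes to Mieczyslaw's descendants per stirpes.
The 1/2 is divided into 3 equal shares of 1/6 among Stanislawa, Radoslaw, Waclaw.
Stanislawa is living and takes 1/6.
Radoslaw predeceased; the 1/6 allotted to Radoslaw's branch passes to Radoslaw's issue by representation.
The 1/6 is divided into 3 equal shares of 1/18 among Franciszka, Nadia, Urszula.
Franciszka is living and takes 1/18.
Nadia is living and takes 1/18.
Urszula predeceased; the 1/18 allotted to Urszula's branch passes to Urszula's issue by representation.
The 1/18 is divided into 4 equal shares of 1/72 among Danuta, Tadeusz, Kazimierz, Eliasz.
Danuta is living and takes 1/72.
Tadeusz is living and takes 1/72.
Kazimierz is living and takes 1/72.
Eliasz predeceased; the 1/72 allotted to Eliasz's branch passes to Eliasz's issue by representation.
The 1/72 is divided into 3 equal shares of 1/216 among Ludmila, Czeslaw, Oleg.
Ludmila is living and takes 1/216.
Czeslaw is living and takes 1/216.
Oleg is living and takes 1/216.
Waclaw is living and takes 1/6.

Czeslaw 1/216; Danuta 1/72; Franciszka 1/18; Kazimierz 1/72; Ludmila 1/216; Nadia 1/18; Oleg 1/216; Pelagia 1/2; Stanislawa 1/6; Tadeusz 1/72; Waclaw 1/6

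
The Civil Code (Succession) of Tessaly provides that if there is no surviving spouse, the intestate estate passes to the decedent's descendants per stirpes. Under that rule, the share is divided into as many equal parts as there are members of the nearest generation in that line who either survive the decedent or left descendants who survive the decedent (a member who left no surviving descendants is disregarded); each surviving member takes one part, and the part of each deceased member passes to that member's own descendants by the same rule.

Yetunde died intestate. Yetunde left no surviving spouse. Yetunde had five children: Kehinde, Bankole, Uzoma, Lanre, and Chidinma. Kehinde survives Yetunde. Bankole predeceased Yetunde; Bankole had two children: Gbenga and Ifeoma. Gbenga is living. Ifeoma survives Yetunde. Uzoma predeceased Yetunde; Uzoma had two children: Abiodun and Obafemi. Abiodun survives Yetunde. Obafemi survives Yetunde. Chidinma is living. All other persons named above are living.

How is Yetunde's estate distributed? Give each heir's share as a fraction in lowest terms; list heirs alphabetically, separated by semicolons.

There is no surviving spouse, so the entire estate passes to Yetunde's descendants per stirpes.
The estate is divided into 5 equal shares of 1/5 among Kehinde, Bankole, Uzoma, Lanre, Chidinma.
Kehinde is living and takes 1/5.
Bankole predeceased; the 1/5 allotted to Bankole's branch passes to Bankole's issue by representation.
The 1/5 is divided into 2 equal shares of 1/10 among Gbenga, Ifeoma.
Gbenga is living and takes 1/10.
Ifeoma is living and takes 1/10.
Uzoma predeceased; the 1/5 allotted to Uzoma's branch passes to Uzoma's issue by representation.
The 1/5 is divided into 2 equal shares of 1/10 among Abiodun, Obafemi.
Abiodun is living and takes 1/10.
Obafemi is living and takes 1/10.
Lanre is living and takes 1/5.
Chidinma is living and takes 1/5.

Abiodun 1/10; Chidinma 1/5; Gbenga 1/10; Ifeoma 1/10; Kehinde 1/5; Lanre 1/5; Obafemi 1/10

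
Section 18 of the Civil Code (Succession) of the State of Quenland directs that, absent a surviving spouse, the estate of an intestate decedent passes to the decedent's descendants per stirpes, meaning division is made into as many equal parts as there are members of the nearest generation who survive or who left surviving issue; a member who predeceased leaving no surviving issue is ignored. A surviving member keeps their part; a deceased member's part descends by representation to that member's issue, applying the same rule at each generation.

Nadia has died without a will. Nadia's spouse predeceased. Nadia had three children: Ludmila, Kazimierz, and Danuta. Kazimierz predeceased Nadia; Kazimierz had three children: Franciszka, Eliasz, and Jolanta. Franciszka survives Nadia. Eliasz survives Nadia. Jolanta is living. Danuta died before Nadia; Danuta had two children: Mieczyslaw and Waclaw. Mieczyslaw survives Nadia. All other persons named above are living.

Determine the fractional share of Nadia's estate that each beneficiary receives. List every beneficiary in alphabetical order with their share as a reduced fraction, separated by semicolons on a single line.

There is no surviving spouse, so the entire estate passes to Nadia's descendants per stirpes.
The estate is divided into 3 equal shares of 1/3 among Ludmila, Kazimierz, Danuta.
Ludmila is living and takes 1/3.
Kazimierz predeceased; the 1/3 allotted to Kazimierz's branch passes to Kazimierz's issue by representation.
The 1/3 is divided into 3 equal shares of 1/9 among Franciszka, Eliasz, Jolanta.
Franciszka is living and takes 1/9.
Eliasz is living and takes 1/9.
Jolanta is living and takes 1/9.
Danuta predeceased; the 1/3 allotted to Danuta's branch passes to Danuta's issue by representation.
The 1/3 is divided into 2 equal shares of 1/6 among Mieczyslaw, Waclaw.
Mieczyslaw is living and takes 1/6.
Waclaw is living and takes 1/6.

Eliasz 1/9; Franciszka 1/9; Jolanta 1/9; Ludmila 1/3; Mieczyslaw 1/6; Waclaw 1/6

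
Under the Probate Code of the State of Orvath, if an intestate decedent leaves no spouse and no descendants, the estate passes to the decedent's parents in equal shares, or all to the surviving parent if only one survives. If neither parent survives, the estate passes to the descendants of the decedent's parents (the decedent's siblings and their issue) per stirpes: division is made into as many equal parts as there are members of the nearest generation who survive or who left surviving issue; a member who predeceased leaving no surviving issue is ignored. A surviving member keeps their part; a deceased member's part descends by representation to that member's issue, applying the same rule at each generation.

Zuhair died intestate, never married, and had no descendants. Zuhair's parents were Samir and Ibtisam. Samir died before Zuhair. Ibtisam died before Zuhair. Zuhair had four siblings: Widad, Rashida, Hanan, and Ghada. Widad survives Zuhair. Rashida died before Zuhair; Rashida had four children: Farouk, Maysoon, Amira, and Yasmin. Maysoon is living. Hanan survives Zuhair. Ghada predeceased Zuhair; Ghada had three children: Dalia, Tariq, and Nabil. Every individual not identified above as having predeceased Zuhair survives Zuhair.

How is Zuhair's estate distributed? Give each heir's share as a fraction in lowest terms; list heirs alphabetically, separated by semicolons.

Neither parent survives and there are no descendants, so the estate passes to Zuhair's siblings and their issue per stirpes.
The estate is divided into 4 equal shares of 1/4 among Widad, Rashida, Hanan, Ghada.
Widad is living and takes 1/4.
Rashida predeceased; the 1/4 allotted to Rashida's branch passes to Rashida's issue by representation.
The 1/4 is divided into 4 equal shares of 1/16 among Farouk, Maysoon, Amira, Yasmin.
Farouk is living and takes 1/16.
Maysoon is living and takes 1/16.
Amira is living and takes 1/16.
Yasmin is living and takes 1/16.
Hanan is living and takes 1/4.
Ghada predeceased; the 1/4 allotted to Ghada's branch passes to Ghada's issue by representation.
The 1/4 is divided into 3 equal shares of 1/12 among Dalia, Tariq, Nabil.
Dalia is living and takes 1/12.
Tariq is living and takes 1/12.
Nabil is living and takes 1/12.

Amira 1/16; Dalia 1/12; Farouk 1/16; Hanan 1/4; Maysoon 1/16; Nabil 1/12; Tariq 1/12; Widad 1/4; Yasmin 1/16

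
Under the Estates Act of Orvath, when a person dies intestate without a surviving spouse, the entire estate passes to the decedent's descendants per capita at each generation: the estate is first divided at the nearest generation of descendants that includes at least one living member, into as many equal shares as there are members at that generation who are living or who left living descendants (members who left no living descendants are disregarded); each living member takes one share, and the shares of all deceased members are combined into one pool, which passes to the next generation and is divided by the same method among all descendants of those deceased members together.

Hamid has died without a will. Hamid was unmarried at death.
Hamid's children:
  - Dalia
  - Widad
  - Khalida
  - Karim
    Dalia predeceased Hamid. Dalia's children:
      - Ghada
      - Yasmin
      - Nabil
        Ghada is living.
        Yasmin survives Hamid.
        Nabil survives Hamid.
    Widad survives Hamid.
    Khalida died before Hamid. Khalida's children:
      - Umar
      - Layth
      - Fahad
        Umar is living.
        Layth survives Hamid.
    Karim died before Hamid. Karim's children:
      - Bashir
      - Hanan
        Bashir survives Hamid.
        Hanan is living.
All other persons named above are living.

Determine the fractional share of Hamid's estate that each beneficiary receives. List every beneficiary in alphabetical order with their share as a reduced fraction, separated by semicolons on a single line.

Bashir 3/32; Fahad 3/32; Ghada 3/32; Hanan 3/32; Layth 3/32; Nabil 3/32; Umar 3/32; Widad 1/4; Yasmin 3/32

There is no surviving spouse, so the entire estate passes to Hamid's descendants per capita at each generation.
At generation 1 (Dalia, Widad, Khalida, Karim) there are 4 shares of (1)/4 = 1/4 each.
Living: Widad — each takes 1/4.
Deceased: Dalia, Khalida, and Karim. Their combined 3/4 is pooled and carried to generation 2.
At generation 2 (Ghada, Yasmin, Nabil, Umar, Layth, Fahad, Bashir, Hanan) there are 8 shares of (3/4)/8 = 3/32 each.
Living: Ghada, Yasmin, Nabil, Umar, Layth, Fahad, Bashir, and Hanan — each takes 3/32.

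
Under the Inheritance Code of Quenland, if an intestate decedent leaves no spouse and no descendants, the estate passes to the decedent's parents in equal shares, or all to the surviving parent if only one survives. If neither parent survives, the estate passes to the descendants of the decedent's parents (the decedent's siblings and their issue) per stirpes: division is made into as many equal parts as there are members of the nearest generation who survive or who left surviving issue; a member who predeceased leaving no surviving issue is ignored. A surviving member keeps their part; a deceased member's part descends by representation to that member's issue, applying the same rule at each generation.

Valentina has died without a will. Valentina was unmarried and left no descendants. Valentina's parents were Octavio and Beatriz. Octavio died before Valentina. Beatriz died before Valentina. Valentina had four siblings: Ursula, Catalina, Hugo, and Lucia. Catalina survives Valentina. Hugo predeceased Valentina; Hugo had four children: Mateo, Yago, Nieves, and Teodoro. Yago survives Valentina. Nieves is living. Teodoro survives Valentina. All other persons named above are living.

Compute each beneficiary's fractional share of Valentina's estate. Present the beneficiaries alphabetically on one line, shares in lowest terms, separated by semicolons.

Neither parent survives and there are no descendants, so the estate passes to Valentina's siblings and their issue per stirpes.
The estate is divided into 4 equal shares of 1/4 among Ursula, Catalina, Hugo, Lucia.
Ursula is living and takes 1/4.
Catalina is living and takes 1/4.
Hugo predeceased; the 1/4 allotted to Hugo's branch passes to Hugo's issue by representation.
The 1/4 is divided into 4 equal shares of 1/16 among Mateo, Yago, Nieves, Teodoro.
Mateo is living and takes 1/16.
Yago is living and takes 1/16.
Nieves is living and takes 1/16.
Teodoro is living and takes 1/16.
Lucia is living and takes 1/4.

Catalina 1/4; Lucia 1/4; Mateo 1/16; Nieves 1/16; Teodoro 1/16; Ursula 1/4; Yago 1/16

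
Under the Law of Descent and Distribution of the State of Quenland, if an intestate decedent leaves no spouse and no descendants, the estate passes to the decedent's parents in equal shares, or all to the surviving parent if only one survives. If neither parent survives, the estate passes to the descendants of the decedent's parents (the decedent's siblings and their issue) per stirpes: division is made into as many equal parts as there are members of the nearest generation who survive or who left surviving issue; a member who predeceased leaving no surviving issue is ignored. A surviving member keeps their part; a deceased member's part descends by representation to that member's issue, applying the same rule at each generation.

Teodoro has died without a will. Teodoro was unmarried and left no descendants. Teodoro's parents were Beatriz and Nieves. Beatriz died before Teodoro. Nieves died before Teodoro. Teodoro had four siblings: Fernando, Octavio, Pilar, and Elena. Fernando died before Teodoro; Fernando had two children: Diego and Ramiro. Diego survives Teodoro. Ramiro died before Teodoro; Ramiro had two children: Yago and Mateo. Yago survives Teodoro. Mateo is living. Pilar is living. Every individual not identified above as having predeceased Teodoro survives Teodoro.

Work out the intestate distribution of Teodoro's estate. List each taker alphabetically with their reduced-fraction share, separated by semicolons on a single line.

Diego 1/8; Elena 1/4; Mateo 1/16; Octavio 1/4; Pilar 1/4; Yago 1/16

Neither parent survives and there are no descendants, so the estate passes to Teodoro's siblings and their issue per stirpes.
The estate is divided into 4 equal shares of 1/4 among Fernando, Octavio, Pilar, Elena.
Fernando predeceased; the 1/4 allotted to Fernando's branch passes to Fernando's issue by representation.
The 1/4 is divided into 2 equal shares of 1/8 among Diego, Ramiro.
Diego is living and takes 1/8.
Ramiro predeceased; the 1/8 allotted to Ramiro's branch passes to Ramiro's issue by representation.
The 1/8 is divided into 2 equal shares of 1/16 among Yago, Mateo.
Yago is living and takes 1/16.
Mateo is living and takes 1/16.
Octavio is living and takes 1/4.
Pilar is living and takes 1/4.
Elena is living and takes 1/4.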